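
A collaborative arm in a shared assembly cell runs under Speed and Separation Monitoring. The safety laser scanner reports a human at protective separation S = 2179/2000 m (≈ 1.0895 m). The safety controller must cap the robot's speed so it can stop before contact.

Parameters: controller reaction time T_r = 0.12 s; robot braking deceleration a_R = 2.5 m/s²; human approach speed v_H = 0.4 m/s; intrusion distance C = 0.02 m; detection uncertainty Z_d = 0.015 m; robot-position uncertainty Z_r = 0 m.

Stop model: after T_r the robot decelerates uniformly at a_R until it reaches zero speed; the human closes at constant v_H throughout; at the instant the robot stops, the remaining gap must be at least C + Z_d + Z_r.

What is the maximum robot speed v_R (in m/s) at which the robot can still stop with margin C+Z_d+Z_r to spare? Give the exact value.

v_R_max = 33/20 m/s = 1.6500 m/s

collect terms ⇒ (1/5)·v_R² + (7/25)·v_R + (-2013/2000) = 0
  disc = (7/25)² − 4·(1/5)·(-2013/2000) = 2209/2500 ; √disc = 47/50
  v_R = (−(7/25) + 47/50) / (2·(1/5)) = 33/20 m/s
check:
braking lasts T_s = (33/20)/(5/2) = 0.6600 s
reaction-phase robot travel = 1.6500·0.1200 = 0.1980 m
robot under decel: 1.6500²/(2·2.5000) = 0.5445 m
person approaches 0.4000·(0.1200+0.6600) = 0.3120 m
margins: 0.0200+0.0150+0.0000 = 0.0350 m
sum ≈ 0.1980+0.5445+0.3120+0.0350 ≈ 1.0895 m = S ✓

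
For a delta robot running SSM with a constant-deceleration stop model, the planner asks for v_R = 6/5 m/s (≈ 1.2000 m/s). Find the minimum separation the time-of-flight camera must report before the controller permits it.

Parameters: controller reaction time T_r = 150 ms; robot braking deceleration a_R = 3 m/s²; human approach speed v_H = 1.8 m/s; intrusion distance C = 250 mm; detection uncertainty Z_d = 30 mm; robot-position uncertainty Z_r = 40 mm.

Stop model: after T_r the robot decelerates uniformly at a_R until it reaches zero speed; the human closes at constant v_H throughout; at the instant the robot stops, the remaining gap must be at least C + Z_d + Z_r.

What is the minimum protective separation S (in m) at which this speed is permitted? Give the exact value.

S_min = 173/100 m = 1.7300 m

braking lasts T_s = (6/5)/3 = 0.4000 s
reaction-phase robot travel = 1.2000·0.1500 = 0.1800 m
braking distance = 1.2000²/(2·3.0000) = 0.2400 m
person approaches 1.8000·(0.1500+0.4000) = 0.9900 m
residual clearance needed = 0.2500+0.0300+0.0400 = 0.3200 m
S_min ≈ 0.1800+0.2400+0.9900+0.3200  ⇒  S_min = 173/100 m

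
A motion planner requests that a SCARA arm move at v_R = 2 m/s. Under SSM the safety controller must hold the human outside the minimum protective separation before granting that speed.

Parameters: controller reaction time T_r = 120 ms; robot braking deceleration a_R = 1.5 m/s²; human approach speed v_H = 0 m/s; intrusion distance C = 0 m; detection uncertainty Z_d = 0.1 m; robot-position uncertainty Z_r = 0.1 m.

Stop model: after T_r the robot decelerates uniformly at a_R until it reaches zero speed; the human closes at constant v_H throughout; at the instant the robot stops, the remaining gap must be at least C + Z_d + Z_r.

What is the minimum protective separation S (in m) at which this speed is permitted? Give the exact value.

T_s = v_R/a_R = 2/(3/2) = 1.3333 s
reaction-phase robot travel = 2.0000·0.1200 = 0.2400 m
robot under decel: 2.0000²/(2·1.5000) = 1.3333 m
person approaches 0.0000·(0.1200+1.3333) = 0.0000 m
residual clearance needed = 0.0000+0.1000+0.1000 = 0.2000 m
S_min ≈ 0.2400+1.3333+0.0000+0.2000  ⇒  S_min = 133/75 m

S_min = 133/75 m = 1.7733 m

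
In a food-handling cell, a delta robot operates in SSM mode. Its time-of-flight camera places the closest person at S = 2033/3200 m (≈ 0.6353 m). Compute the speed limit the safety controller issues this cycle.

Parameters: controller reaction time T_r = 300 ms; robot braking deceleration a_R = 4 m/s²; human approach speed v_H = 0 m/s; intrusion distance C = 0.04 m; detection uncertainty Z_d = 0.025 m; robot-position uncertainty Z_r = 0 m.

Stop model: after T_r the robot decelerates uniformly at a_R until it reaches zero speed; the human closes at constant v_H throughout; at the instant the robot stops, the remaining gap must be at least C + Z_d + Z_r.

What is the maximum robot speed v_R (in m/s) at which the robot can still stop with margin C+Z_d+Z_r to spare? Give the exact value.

collect terms ⇒ (1/8)·v_R² + (3/10)·v_R + (-73/128) = 0
  disc = (3/10)² − 4·(1/8)·(-73/128) = 2401/6400 ; √disc = 49/80
  v_R = (−(3/10) + 49/80) / (2·(1/8)) = 5/4 m/s
check:
stop time T_s = (5/4)/4 = 0.3125 s
robot covers v_R·T_r = 1.2500·0.3000 = 0.3750 m before braking
braking distance = 1.2500²/(2·4.0000) = 0.1953 m
human closes 0.0000·0.6125 = 0.0000 m
C+Z_d+Z_r = 0.0400+0.0250+0.0000 = 0.0650 m
sum ≈ 0.3750+0.1953+0.0000+0.0650 ≈ 0.6353 m = S ✓

v_R_max = 5/4 m/s = 1.2500 m/s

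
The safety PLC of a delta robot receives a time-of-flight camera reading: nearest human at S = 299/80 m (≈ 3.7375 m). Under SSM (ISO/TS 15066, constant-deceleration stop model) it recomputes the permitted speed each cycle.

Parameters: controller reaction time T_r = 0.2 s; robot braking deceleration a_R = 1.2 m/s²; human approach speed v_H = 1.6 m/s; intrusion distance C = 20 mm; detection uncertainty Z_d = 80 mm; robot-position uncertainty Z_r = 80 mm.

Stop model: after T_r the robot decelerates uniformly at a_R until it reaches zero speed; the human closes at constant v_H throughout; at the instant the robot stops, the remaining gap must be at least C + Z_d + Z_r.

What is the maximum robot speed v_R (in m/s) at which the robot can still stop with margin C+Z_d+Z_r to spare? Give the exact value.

v_R_max = 3/2 m/s = 1.5000 m/s

quadratic (5/12)·v² + (23/15)·v + (-259/80) = 0
  disc = (23/15)² − 4·(5/12)·(-259/80) = 27889/3600 ; √disc = 167/60
  v_R = (−(23/15) + 167/60) / (2·(5/12)) = 3/2 m/s
check:
braking lasts T_s = (3/2)/(6/5) = 1.2500 s
reaction-phase robot travel = 1.5000·0.2000 = 0.3000 m
robot under decel: 1.5000²/(2·1.2000) = 0.9375 m
person approaches 1.6000·(0.2000+1.2500) = 2.3200 m
residual clearance needed = 0.0200+0.0800+0.0800 = 0.1800 m
sum ≈ 0.3000+0.9375+2.3200+0.1800 ≈ 3.7375 m = S ✓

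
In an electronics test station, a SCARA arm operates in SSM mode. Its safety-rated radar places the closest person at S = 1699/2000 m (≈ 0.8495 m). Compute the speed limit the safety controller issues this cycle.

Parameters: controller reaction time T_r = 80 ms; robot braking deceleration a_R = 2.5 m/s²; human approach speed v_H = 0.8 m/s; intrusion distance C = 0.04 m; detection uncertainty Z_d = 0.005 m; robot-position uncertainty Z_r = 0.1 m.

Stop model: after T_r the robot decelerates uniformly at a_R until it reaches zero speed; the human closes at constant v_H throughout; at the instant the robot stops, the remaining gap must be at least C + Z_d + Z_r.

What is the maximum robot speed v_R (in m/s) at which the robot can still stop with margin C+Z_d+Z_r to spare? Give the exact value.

v_R_max = 21/20 m/s = 1.0500 m/s

quadratic (1/5)·v² + (2/5)·v + (-1281/2000) = 0
  disc = (2/5)² − 4·(1/5)·(-1281/2000) = 1681/2500 ; √disc = 41/50
  v_R = (−(2/5) + 41/50) / (2·(1/5)) = 21/20 m/s
check:
stop time T_s = (21/20)/(5/2) = 0.4200 s
robot covers v_R·T_r = 1.0500·0.0800 = 0.0840 m before braking
robot covers 1.0500·0.4200 − ½·2.5000·0.4200² = 0.2205 m while stopping
human closes 0.8000·0.5000 = 0.4000 m
C+Z_d+Z_r = 0.0400+0.0050+0.1000 = 0.1450 m
sum ≈ 0.0840+0.2205+0.4000+0.1450 ≈ 0.8495 m = S ✓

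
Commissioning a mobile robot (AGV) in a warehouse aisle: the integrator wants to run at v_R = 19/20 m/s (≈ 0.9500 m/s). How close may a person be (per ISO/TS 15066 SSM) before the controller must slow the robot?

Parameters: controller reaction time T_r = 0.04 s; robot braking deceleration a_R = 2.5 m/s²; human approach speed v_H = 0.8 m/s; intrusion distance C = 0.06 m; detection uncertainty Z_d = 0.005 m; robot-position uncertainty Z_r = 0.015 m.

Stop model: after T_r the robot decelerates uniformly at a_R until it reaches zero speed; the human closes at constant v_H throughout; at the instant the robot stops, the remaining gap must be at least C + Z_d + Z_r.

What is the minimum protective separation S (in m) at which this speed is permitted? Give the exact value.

S_min = 1269/2000 m = 0.6345 m

stop time T_s = (19/20)/(5/2) = 0.3800 s
reaction-phase robot travel = 0.9500·0.0400 = 0.0380 m
braking distance = 0.9500²/(2·2.5000) = 0.1805 m
human closes 0.8000·0.4200 = 0.3360 m
C+Z_d+Z_r = 0.0600+0.0050+0.0150 = 0.0800 m
S_min ≈ 0.0380+0.1805+0.3360+0.0800  ⇒  S_min = 1269/2000 m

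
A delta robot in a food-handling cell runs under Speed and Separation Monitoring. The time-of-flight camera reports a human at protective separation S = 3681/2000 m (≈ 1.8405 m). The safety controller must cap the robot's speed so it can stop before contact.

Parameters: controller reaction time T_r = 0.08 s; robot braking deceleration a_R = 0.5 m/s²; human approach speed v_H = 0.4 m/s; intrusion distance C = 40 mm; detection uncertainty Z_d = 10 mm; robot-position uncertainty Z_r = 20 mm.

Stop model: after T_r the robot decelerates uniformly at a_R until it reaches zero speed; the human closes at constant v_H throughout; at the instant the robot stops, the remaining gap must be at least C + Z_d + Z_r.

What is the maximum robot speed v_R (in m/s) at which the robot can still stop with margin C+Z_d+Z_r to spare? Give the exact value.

collect terms ⇒ (1)·v_R² + (22/25)·v_R + (-3477/2000) = 0
  disc = (22/25)² − 4·(1)·(-3477/2000) = 19321/2500 ; √disc = 139/50
  v_R = (−(22/25) + 139/50) / (2·(1)) = 19/20 m/s
check:
T_s = v_R/a_R = (19/20)/(1/2) = 1.9000 s
reaction-phase robot travel = 0.9500·0.0800 = 0.0760 m
robot under decel: 0.9500²/(2·0.5000) = 0.9025 m
person approaches 0.4000·(0.0800+1.9000) = 0.7920 m
margins: 0.0400+0.0100+0.0200 = 0.0700 m
sum ≈ 0.0760+0.9025+0.7920+0.0700 ≈ 1.8405 m = S ✓

v_R_max = 19/20 m/s = 0.9500 m/s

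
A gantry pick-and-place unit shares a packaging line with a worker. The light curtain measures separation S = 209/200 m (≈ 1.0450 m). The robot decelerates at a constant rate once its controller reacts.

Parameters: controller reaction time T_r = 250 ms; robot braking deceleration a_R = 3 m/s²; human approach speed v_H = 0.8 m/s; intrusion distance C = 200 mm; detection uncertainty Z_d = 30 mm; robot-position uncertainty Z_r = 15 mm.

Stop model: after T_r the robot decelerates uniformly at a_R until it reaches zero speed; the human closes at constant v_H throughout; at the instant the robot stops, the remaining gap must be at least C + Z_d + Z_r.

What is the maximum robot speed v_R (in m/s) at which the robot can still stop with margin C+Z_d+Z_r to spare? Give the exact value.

v_R_max = 9/10 m/s = 0.9000 m/s

at the boundary: (1/6)·v² + (31/60)·v + (-3/5) = 0
  disc = (31/60)² − 4·(1/6)·(-3/5) = 2401/3600 ; √disc = 49/60
  v_R = (−(31/60) + 49/60) / (2·(1/6)) = 9/10 m/s
check:
T_s = v_R/a_R = (9/10)/3 = 0.3000 s
reaction-phase robot travel = 0.9000·0.2500 = 0.2250 m
braking distance = 0.9000²/(2·3.0000) = 0.1350 m
human over T_r+T_s: 0.8000·(0.2500+0.3000) = 0.4400 m
residual clearance needed = 0.2000+0.0300+0.0150 = 0.2450 m
sum ≈ 0.2250+0.1350+0.4400+0.2450 ≈ 1.0450 m = S ✓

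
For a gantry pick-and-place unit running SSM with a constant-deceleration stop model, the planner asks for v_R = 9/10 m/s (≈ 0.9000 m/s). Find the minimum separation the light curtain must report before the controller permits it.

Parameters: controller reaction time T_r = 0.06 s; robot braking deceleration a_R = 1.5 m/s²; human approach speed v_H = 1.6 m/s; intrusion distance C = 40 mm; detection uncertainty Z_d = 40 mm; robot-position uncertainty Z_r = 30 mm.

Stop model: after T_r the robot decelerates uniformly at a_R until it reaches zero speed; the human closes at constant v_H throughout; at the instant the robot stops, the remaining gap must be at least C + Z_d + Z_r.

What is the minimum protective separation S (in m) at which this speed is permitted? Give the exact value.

stop time T_s = (9/10)/(3/2) = 0.6000 s
robot covers v_R·T_r = 0.9000·0.0600 = 0.0540 m before braking
robot under decel: 0.9000²/(2·1.5000) = 0.2700 m
person approaches 1.6000·(0.0600+0.6000) = 1.0560 m
C+Z_d+Z_r = 0.0400+0.0400+0.0300 = 0.1100 m
S_min ≈ 0.0540+0.2700+1.0560+0.1100  ⇒  S_min = 149/100 m

S_min = 149/100 m = 1.4900 m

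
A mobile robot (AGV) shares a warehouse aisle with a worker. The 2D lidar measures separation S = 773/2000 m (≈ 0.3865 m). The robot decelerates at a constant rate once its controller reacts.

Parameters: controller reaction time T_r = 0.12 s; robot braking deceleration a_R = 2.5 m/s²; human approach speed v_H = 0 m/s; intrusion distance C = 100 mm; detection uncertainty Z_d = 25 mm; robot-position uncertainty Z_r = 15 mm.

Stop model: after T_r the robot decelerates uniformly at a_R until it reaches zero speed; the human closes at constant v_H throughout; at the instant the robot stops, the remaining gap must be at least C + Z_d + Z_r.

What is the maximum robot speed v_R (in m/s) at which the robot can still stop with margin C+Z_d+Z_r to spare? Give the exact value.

v_R_max = 17/20 m/s = 0.8500 m/s

collect terms ⇒ (1/5)·v_R² + (3/25)·v_R + (-493/2000) = 0
  disc = (3/25)² − 4·(1/5)·(-493/2000) = 529/2500 ; √disc = 23/50
  v_R = (−(3/25) + 23/50) / (2·(1/5)) = 17/20 m/s
check:
T_s = v_R/a_R = (17/20)/(5/2) = 0.3400 s
reaction-phase robot travel = 0.8500·0.1200 = 0.1020 m
braking distance = 0.8500²/(2·2.5000) = 0.1445 m
human closes 0.0000·0.4600 = 0.0000 m
margins: 0.1000+0.0250+0.0150 = 0.1400 m
sum ≈ 0.1020+0.1445+0.0000+0.1400 ≈ 0.3865 m = S ✓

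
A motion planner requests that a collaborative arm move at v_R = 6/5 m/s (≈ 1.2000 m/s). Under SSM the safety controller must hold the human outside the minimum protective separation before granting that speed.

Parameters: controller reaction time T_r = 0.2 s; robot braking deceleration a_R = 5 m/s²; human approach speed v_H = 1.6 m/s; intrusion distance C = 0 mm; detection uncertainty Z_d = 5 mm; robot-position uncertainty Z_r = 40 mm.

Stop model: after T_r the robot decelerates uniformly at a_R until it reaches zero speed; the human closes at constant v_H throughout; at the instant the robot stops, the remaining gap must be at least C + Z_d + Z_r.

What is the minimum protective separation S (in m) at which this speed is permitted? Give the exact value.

stop time T_s = (6/5)/5 = 0.2400 s
reaction-phase robot travel = 1.2000·0.2000 = 0.2400 m
robot covers 1.2000·0.2400 − ½·5.0000·0.2400² = 0.1440 m while stopping
person approaches 1.6000·(0.2000+0.2400) = 0.7040 m
C+Z_d+Z_r = 0.0000+0.0050+0.0400 = 0.0450 m
S_min ≈ 0.2400+0.1440+0.7040+0.0450  ⇒  S_min = 1133/1000 m

S_min = 1133/1000 m = 1.1330 m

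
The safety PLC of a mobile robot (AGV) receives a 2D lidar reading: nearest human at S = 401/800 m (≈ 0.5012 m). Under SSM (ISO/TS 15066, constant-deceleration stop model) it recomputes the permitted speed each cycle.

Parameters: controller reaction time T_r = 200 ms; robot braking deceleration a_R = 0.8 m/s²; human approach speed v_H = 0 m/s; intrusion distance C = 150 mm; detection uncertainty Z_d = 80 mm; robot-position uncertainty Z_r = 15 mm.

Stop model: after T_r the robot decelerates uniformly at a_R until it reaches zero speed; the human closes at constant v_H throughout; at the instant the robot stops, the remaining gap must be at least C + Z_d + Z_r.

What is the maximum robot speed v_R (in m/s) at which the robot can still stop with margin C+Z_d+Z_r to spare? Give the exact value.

collect terms ⇒ (5/8)·v_R² + (1/5)·v_R + (-41/160) = 0
  disc = (1/5)² − 4·(5/8)·(-41/160) = 1089/1600 ; √disc = 33/40
  v_R = (−(1/5) + 33/40) / (2·(5/8)) = 1/2 m/s
check:
stop time T_s = (1/2)/(4/5) = 0.6250 s
robot in T_r: 0.5000·0.2000 = 0.1000 m
braking distance = 0.5000²/(2·0.8000) = 0.1562 m
human over T_r+T_s: 0.0000·(0.2000+0.6250) = 0.0000 m
margins: 0.1500+0.0800+0.0150 = 0.2450 m
sum ≈ 0.1000+0.1562+0.0000+0.2450 ≈ 0.5012 m = S ✓

v_R_max = 1/2 m/s = 0.5000 m/s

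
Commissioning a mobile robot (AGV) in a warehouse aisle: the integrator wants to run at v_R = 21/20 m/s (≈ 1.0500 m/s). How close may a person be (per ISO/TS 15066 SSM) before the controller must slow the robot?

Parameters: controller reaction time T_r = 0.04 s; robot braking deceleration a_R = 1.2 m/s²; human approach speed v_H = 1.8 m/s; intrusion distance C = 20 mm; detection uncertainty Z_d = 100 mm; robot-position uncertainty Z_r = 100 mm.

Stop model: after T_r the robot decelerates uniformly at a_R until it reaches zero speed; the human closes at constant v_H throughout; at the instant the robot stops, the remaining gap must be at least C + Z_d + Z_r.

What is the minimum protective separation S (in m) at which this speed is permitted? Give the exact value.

S_min = 18947/8000 m = 2.3684 m

braking lasts T_s = (21/20)/(6/5) = 0.8750 s
robot covers v_R·T_r = 1.0500·0.0400 = 0.0420 m before braking
robot under decel: 1.0500²/(2·1.2000) = 0.4594 m
human closes 1.8000·0.9150 = 1.6470 m
margins: 0.0200+0.1000+0.1000 = 0.2200 m
S_min ≈ 0.0420+0.4594+1.6470+0.2200  ⇒  S_min = 18947/8000 m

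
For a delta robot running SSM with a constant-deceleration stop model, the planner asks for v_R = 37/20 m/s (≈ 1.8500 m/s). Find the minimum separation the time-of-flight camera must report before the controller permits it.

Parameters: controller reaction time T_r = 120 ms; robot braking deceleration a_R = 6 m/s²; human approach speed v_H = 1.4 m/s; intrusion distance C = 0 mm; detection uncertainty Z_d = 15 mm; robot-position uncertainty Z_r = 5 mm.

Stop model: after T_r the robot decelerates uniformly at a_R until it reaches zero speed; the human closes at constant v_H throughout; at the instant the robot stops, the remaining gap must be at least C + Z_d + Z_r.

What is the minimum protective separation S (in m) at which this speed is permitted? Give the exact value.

braking lasts T_s = (37/20)/6 = 0.3083 s
reaction-phase robot travel = 1.8500·0.1200 = 0.2220 m
braking distance = 1.8500²/(2·6.0000) = 0.2852 m
person approaches 1.4000·(0.1200+0.3083) = 0.5997 m
residual clearance needed = 0.0000+0.0150+0.0050 = 0.0200 m
S_min ≈ 0.2220+0.2852+0.5997+0.0200  ⇒  S_min = 1803/1600 m

S_min = 1803/1600 m = 1.1269 m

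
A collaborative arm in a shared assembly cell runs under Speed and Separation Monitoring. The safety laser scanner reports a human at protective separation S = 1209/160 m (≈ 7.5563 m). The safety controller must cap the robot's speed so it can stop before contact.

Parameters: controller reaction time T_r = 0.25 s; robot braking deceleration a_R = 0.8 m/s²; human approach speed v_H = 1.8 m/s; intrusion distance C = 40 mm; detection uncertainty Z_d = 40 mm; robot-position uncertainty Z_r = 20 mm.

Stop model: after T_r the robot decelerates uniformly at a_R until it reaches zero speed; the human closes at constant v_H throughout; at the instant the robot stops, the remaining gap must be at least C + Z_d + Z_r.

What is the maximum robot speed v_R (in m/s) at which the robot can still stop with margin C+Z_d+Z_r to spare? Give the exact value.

v_R_max = 19/10 m/s = 1.9000 m/s

at the boundary: (5/8)·v² + (5/2)·v + (-1121/160) = 0
  disc = (5/2)² − 4·(5/8)·(-1121/160) = 1521/64 ; √disc = 39/8
  v_R = (−(5/2) + 39/8) / (2·(5/8)) = 19/10 m/s
check:
T_s = v_R/a_R = (19/10)/(4/5) = 2.3750 s
reaction-phase robot travel = 1.9000·0.2500 = 0.4750 m
robot covers 1.9000·2.3750 − ½·0.8000·2.3750² = 2.2563 m while stopping
human closes 1.8000·2.6250 = 4.7250 m
margins: 0.0400+0.0400+0.0200 = 0.1000 m
sum ≈ 0.4750+2.2563+4.7250+0.1000 ≈ 7.5563 m = S ✓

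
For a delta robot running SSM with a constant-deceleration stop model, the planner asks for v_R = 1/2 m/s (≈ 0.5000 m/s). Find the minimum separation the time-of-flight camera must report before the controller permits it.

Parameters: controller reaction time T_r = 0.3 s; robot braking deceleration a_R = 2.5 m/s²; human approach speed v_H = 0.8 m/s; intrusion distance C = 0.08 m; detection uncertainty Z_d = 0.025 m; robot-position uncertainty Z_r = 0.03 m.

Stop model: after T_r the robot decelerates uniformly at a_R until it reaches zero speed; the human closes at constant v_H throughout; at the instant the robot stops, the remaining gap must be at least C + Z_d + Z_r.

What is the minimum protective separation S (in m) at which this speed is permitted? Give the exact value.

T_s = v_R/a_R = (1/2)/(5/2) = 0.2000 s
robot in T_r: 0.5000·0.3000 = 0.1500 m
robot under decel: 0.5000²/(2·2.5000) = 0.0500 m
person approaches 0.8000·(0.3000+0.2000) = 0.4000 m
residual clearance needed = 0.0800+0.0250+0.0300 = 0.1350 m
S_min ≈ 0.1500+0.0500+0.4000+0.1350  ⇒  S_min = 147/200 m

S_min = 147/200 m = 0.7350 m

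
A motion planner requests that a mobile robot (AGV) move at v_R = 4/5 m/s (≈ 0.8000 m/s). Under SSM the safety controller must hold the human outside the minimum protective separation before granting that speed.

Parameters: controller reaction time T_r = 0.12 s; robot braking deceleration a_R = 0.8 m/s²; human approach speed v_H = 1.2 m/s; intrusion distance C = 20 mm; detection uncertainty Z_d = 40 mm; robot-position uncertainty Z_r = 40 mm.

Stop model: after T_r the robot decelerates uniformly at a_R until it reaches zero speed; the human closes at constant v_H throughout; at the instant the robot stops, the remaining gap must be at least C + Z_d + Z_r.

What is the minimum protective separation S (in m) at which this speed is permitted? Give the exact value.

S_min = 97/50 m = 1.9400 m

stop time T_s = (4/5)/(4/5) = 1.0000 s
robot in T_r: 0.8000·0.1200 = 0.0960 m
robot covers 0.8000·1.0000 − ½·0.8000·1.0000² = 0.4000 m while stopping
person approaches 1.2000·(0.1200+1.0000) = 1.3440 m
margins: 0.0200+0.0400+0.0400 = 0.1000 m
S_min ≈ 0.0960+0.4000+1.3440+0.1000  ⇒  S_min = 97/50 m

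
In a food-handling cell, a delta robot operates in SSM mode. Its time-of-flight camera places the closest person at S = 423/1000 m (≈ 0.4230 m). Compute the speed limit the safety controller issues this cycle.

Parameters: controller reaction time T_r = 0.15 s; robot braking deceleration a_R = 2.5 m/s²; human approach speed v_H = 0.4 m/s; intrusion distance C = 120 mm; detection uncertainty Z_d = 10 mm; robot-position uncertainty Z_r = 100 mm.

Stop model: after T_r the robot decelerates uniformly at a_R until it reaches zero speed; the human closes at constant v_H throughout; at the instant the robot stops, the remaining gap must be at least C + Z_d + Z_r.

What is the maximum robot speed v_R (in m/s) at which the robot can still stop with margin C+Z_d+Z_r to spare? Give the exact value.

v_R_max = 7/20 m/s = 0.3500 m/s

at the boundary: (1/5)·v² + (31/100)·v + (-133/1000) = 0
  disc = (31/100)² − 4·(1/5)·(-133/1000) = 81/400 ; √disc = 9/20
  v_R = (−(31/100) + 9/20) / (2·(1/5)) = 7/20 m/s
check:
braking lasts T_s = (7/20)/(5/2) = 0.1400 s
robot in T_r: 0.3500·0.1500 = 0.0525 m
robot covers 0.3500·0.1400 − ½·2.5000·0.1400² = 0.0245 m while stopping
person approaches 0.4000·(0.1500+0.1400) = 0.1160 m
residual clearance needed = 0.1200+0.0100+0.1000 = 0.2300 m
sum ≈ 0.0525+0.0245+0.1160+0.2300 ≈ 0.4230 m = S ✓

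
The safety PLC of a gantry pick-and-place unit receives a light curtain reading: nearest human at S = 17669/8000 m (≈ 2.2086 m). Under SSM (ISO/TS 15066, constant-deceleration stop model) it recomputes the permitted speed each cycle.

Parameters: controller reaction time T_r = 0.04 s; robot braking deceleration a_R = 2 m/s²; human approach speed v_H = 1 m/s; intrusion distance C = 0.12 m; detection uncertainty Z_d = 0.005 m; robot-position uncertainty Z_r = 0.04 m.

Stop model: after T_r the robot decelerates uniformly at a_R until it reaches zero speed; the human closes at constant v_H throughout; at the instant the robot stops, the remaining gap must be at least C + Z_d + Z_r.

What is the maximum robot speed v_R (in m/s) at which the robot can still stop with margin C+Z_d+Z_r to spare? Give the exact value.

quadratic (1/4)·v² + (27/50)·v + (-16029/8000) = 0
  disc = (27/50)² − 4·(1/4)·(-16029/8000) = 91809/40000 ; √disc = 303/200
  v_R = (−(27/50) + 303/200) / (2·(1/4)) = 39/20 m/s
check:
stop time T_s = (39/20)/2 = 0.9750 s
reaction-phase robot travel = 1.9500·0.0400 = 0.0780 m
braking distance = 1.9500²/(2·2.0000) = 0.9506 m
human over T_r+T_s: 1.0000·(0.0400+0.9750) = 1.0150 m
residual clearance needed = 0.1200+0.0050+0.0400 = 0.1650 m
sum ≈ 0.0780+0.9506+1.0150+0.1650 ≈ 2.2086 m = S ✓

v_R_max = 39/20 m/s = 1.9500 m/s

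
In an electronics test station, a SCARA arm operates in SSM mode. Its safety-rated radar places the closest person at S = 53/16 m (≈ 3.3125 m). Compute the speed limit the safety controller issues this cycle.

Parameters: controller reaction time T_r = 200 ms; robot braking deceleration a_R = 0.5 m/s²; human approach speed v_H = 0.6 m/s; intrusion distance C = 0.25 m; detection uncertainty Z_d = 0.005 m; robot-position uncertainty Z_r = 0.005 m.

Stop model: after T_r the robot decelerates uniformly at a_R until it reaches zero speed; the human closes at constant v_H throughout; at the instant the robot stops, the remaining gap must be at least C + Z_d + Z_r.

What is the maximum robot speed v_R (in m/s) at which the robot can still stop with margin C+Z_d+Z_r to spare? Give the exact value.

at the boundary: (1)·v² + (7/5)·v + (-1173/400) = 0
  disc = (7/5)² − 4·(1)·(-1173/400) = 1369/100 ; √disc = 37/10
  v_R = (−(7/5) + 37/10) / (2·(1)) = 23/20 m/s
check:
stop time T_s = (23/20)/(1/2) = 2.3000 s
robot in T_r: 1.1500·0.2000 = 0.2300 m
robot under decel: 1.1500²/(2·0.5000) = 1.3225 m
person approaches 0.6000·(0.2000+2.3000) = 1.5000 m
residual clearance needed = 0.2500+0.0050+0.0050 = 0.2600 m
sum ≈ 0.2300+1.3225+1.5000+0.2600 ≈ 3.3125 m = S ✓

v_R_max = 23/20 m/s = 1.1500 m/s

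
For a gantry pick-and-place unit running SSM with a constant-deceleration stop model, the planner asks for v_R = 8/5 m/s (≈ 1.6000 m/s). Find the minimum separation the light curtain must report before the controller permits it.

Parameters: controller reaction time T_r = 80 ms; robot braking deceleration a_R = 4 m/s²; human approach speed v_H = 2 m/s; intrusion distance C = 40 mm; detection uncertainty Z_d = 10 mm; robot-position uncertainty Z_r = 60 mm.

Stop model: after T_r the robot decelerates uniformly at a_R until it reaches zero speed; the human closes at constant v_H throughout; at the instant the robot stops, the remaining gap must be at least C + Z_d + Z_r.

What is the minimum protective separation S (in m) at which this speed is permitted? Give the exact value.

stop time T_s = (8/5)/4 = 0.4000 s
robot in T_r: 1.6000·0.0800 = 0.1280 m
braking distance = 1.6000²/(2·4.0000) = 0.3200 m
human closes 2.0000·0.4800 = 0.9600 m
residual clearance needed = 0.0400+0.0100+0.0600 = 0.1100 m
S_min ≈ 0.1280+0.3200+0.9600+0.1100  ⇒  S_min = 759/500 m

S_min = 759/500 m = 1.5180 m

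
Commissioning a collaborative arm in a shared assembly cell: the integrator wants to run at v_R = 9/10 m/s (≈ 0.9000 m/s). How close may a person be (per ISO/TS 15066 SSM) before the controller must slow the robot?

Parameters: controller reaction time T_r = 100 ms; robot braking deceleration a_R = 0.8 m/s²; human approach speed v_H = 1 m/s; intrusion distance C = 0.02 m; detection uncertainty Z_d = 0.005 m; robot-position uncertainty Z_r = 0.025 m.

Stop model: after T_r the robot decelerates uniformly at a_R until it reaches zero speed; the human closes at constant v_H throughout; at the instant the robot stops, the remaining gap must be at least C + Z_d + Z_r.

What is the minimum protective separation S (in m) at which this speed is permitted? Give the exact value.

T_s = v_R/a_R = (9/10)/(4/5) = 1.1250 s
robot covers v_R·T_r = 0.9000·0.1000 = 0.0900 m before braking
braking distance = 0.9000²/(2·0.8000) = 0.5062 m
person approaches 1.0000·(0.1000+1.1250) = 1.2250 m
margins: 0.0200+0.0050+0.0250 = 0.0500 m
S_min ≈ 0.0900+0.5062+1.2250+0.0500  ⇒  S_min = 1497/800 m

S_min = 1497/800 m = 1.8713 m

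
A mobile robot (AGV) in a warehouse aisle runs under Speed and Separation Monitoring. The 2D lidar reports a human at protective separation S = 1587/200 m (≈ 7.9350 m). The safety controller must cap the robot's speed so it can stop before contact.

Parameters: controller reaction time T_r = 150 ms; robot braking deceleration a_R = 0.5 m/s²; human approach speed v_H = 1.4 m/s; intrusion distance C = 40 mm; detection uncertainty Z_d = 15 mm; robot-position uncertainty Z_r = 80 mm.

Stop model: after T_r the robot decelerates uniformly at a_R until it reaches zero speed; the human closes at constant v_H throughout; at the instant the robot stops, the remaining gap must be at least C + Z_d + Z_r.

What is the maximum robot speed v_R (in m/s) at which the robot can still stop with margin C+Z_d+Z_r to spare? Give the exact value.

at the boundary: (1)·v² + (59/20)·v + (-759/100) = 0
  disc = (59/20)² − 4·(1)·(-759/100) = 625/16 ; √disc = 25/4
  v_R = (−(59/20) + 25/4) / (2·(1)) = 33/20 m/s
check:
T_s = v_R/a_R = (33/20)/(1/2) = 3.3000 s
reaction-phase robot travel = 1.6500·0.1500 = 0.2475 m
braking distance = 1.6500²/(2·0.5000) = 2.7225 m
person approaches 1.4000·(0.1500+3.3000) = 4.8300 m
C+Z_d+Z_r = 0.0400+0.0150+0.0800 = 0.1350 m
sum ≈ 0.2475+2.7225+4.8300+0.1350 ≈ 7.9350 m = S ✓

v_R_max = 33/20 m/s = 1.6500 m/s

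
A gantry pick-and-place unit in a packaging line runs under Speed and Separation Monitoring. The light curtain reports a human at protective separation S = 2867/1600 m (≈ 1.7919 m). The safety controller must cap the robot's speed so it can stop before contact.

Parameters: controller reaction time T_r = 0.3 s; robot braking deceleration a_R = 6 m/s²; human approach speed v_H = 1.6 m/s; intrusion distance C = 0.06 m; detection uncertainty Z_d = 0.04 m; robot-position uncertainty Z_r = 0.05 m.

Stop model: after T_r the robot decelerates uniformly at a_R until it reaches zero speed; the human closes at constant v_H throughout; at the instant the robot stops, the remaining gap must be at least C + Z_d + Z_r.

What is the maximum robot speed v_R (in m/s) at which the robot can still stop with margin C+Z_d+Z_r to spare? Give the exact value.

v_R_max = 33/20 m/s = 1.6500 m/s

collect terms ⇒ (1/12)·v_R² + (17/30)·v_R + (-1859/1600) = 0
  disc = (17/30)² − 4·(1/12)·(-1859/1600) = 10201/14400 ; √disc = 101/120
  v_R = (−(17/30) + 101/120) / (2·(1/12)) = 33/20 m/s
check:
stop time T_s = (33/20)/6 = 0.2750 s
reaction-phase robot travel = 1.6500·0.3000 = 0.4950 m
robot under decel: 1.6500²/(2·6.0000) = 0.2269 m
person approaches 1.6000·(0.3000+0.2750) = 0.9200 m
residual clearance needed = 0.0600+0.0400+0.0500 = 0.1500 m
sum ≈ 0.4950+0.2269+0.9200+0.1500 ≈ 1.7919 m = S ✓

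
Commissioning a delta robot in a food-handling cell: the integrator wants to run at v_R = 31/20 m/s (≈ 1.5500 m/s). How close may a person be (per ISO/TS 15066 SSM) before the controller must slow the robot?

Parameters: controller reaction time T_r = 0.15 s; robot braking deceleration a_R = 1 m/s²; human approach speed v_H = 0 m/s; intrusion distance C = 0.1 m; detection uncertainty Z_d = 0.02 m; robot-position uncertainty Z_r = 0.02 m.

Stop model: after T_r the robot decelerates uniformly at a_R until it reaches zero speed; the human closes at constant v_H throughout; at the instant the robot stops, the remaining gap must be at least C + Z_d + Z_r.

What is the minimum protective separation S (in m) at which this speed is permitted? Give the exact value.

braking lasts T_s = (31/20)/1 = 1.5500 s
robot in T_r: 1.5500·0.1500 = 0.2325 m
braking distance = 1.5500²/(2·1.0000) = 1.2012 m
human closes 0.0000·1.7000 = 0.0000 m
residual clearance needed = 0.1000+0.0200+0.0200 = 0.1400 m
S_min ≈ 0.2325+1.2012+0.0000+0.1400  ⇒  S_min = 1259/800 m

S_min = 1259/800 m = 1.5737 m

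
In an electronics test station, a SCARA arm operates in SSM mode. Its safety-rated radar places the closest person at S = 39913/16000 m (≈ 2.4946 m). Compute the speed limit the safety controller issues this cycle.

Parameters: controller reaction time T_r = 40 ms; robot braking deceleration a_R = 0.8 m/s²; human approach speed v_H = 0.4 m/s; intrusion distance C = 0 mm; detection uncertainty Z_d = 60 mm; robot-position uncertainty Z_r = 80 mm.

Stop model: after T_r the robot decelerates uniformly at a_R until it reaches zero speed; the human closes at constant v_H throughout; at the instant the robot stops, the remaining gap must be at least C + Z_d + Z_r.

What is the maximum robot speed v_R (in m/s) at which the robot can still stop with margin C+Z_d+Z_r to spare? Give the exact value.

at the boundary: (5/8)·v² + (27/50)·v + (-37417/16000) = 0
  disc = (27/50)² − 4·(5/8)·(-37417/16000) = 982081/160000 ; √disc = 991/400
  v_R = (−(27/50) + 991/400) / (2·(5/8)) = 31/20 m/s
check:
braking lasts T_s = (31/20)/(4/5) = 1.9375 s
robot covers v_R·T_r = 1.5500·0.0400 = 0.0620 m before braking
robot under decel: 1.5500²/(2·0.8000) = 1.5016 m
human closes 0.4000·1.9775 = 0.7910 m
C+Z_d+Z_r = 0.0000+0.0600+0.0800 = 0.1400 m
sum ≈ 0.0620+1.5016+0.7910+0.1400 ≈ 2.4946 m = S ✓

v_R_max = 31/20 m/s = 1.5500 m/s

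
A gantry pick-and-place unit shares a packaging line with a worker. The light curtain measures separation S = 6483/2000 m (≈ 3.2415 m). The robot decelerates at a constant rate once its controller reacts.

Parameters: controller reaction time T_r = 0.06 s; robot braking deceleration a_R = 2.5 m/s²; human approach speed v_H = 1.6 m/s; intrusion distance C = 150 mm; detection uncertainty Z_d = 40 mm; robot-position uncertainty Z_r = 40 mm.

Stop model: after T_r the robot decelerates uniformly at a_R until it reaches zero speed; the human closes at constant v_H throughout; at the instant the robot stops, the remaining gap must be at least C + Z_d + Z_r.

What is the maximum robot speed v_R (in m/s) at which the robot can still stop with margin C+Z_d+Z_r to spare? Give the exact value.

v_R_max = 49/20 m/s = 2.4500 m/s

at the boundary: (1/5)·v² + (7/10)·v + (-5831/2000) = 0
  disc = (7/10)² − 4·(1/5)·(-5831/2000) = 1764/625 ; √disc = 42/25
  v_R = (−(7/10) + 42/25) / (2·(1/5)) = 49/20 m/s
check:
braking lasts T_s = (49/20)/(5/2) = 0.9800 s
robot covers v_R·T_r = 2.4500·0.0600 = 0.1470 m before braking
braking distance = 2.4500²/(2·2.5000) = 1.2005 m
human over T_r+T_s: 1.6000·(0.0600+0.9800) = 1.6640 m
margins: 0.1500+0.0400+0.0400 = 0.2300 m
sum ≈ 0.1470+1.2005+1.6640+0.2300 ≈ 3.2415 m = S ✓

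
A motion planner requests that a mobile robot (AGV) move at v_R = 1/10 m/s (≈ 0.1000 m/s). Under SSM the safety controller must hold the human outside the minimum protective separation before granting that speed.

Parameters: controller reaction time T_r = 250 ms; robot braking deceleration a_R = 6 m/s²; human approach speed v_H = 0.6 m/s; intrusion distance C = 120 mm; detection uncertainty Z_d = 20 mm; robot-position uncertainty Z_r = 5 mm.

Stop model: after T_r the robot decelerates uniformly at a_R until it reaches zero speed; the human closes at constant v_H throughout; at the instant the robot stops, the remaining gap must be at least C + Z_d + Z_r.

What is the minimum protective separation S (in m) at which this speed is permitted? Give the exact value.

S_min = 397/1200 m = 0.3308 m

braking lasts T_s = (1/10)/6 = 0.0167 s
reaction-phase robot travel = 0.1000·0.2500 = 0.0250 m
braking distance = 0.1000²/(2·6.0000) = 0.0008 m
human closes 0.6000·0.2667 = 0.1600 m
margins: 0.1200+0.0200+0.0050 = 0.1450 m
S_min ≈ 0.0250+0.0008+0.1600+0.1450  ⇒  S_min = 397/1200 m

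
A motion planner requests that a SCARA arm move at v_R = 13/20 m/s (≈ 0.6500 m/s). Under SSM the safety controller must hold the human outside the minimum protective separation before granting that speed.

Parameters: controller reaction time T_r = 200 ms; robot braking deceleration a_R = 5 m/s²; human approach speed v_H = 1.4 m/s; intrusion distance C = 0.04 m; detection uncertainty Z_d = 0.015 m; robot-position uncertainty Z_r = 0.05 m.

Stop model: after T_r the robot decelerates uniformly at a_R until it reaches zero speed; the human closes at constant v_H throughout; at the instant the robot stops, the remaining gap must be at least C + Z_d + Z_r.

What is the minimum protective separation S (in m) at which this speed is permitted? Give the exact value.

S_min = 2957/4000 m = 0.7392 m

T_s = v_R/a_R = (13/20)/5 = 0.1300 s
robot covers v_R·T_r = 0.6500·0.2000 = 0.1300 m before braking
robot under decel: 0.6500²/(2·5.0000) = 0.0423 m
human over T_r+T_s: 1.4000·(0.2000+0.1300) = 0.4620 m
margins: 0.0400+0.0150+0.0500 = 0.1050 m
S_min ≈ 0.1300+0.0423+0.4620+0.1050  ⇒  S_min = 2957/4000 m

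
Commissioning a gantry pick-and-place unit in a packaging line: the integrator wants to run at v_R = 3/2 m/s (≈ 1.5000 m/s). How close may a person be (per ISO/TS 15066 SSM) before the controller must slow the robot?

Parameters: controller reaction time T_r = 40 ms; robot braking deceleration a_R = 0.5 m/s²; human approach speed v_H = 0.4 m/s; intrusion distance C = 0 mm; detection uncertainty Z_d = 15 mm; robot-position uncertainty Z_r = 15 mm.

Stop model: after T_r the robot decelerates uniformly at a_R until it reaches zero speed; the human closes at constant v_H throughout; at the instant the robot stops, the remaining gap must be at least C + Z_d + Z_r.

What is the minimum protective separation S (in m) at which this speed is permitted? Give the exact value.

stop time T_s = (3/2)/(1/2) = 3.0000 s
robot covers v_R·T_r = 1.5000·0.0400 = 0.0600 m before braking
robot covers 1.5000·3.0000 − ½·0.5000·3.0000² = 2.2500 m while stopping
human over T_r+T_s: 0.4000·(0.0400+3.0000) = 1.2160 m
margins: 0.0000+0.0150+0.0150 = 0.0300 m
S_min ≈ 0.0600+2.2500+1.2160+0.0300  ⇒  S_min = 889/250 m

S_min = 889/250 m = 3.5560 m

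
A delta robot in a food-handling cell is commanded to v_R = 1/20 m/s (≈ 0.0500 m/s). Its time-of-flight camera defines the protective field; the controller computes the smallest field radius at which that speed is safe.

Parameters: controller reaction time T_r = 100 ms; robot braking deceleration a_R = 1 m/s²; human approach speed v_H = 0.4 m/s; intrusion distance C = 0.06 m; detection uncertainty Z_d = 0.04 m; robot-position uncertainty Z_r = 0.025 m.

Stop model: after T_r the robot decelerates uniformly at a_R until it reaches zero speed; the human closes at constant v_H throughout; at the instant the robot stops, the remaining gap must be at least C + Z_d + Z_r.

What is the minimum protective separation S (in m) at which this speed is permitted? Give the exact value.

braking lasts T_s = (1/20)/1 = 0.0500 s
robot covers v_R·T_r = 0.0500·0.1000 = 0.0050 m before braking
robot under decel: 0.0500²/(2·1.0000) = 0.0013 m
person approaches 0.4000·(0.1000+0.0500) = 0.0600 m
residual clearance needed = 0.0600+0.0400+0.0250 = 0.1250 m
S_min ≈ 0.0050+0.0013+0.0600+0.1250  ⇒  S_min = 153/800 m

S_min = 153/800 m = 0.1913 m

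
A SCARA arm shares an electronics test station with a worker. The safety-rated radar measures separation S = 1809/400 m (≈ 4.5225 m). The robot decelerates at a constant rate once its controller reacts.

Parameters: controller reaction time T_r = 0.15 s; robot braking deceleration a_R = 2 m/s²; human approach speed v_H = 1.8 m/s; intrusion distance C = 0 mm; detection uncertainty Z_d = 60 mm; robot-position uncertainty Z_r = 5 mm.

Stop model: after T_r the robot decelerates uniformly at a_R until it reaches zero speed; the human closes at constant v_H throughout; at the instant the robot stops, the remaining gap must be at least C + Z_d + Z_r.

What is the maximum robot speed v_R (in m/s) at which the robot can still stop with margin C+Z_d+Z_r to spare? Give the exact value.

quadratic (1/4)·v² + (21/20)·v + (-67/16) = 0
  disc = (21/20)² − 4·(1/4)·(-67/16) = 529/100 ; √disc = 23/10
  v_R = (−(21/20) + 23/10) / (2·(1/4)) = 5/2 m/s
check:
stop time T_s = (5/2)/2 = 1.2500 s
reaction-phase robot travel = 2.5000·0.1500 = 0.3750 m
braking distance = 2.5000²/(2·2.0000) = 1.5625 m
human closes 1.8000·1.4000 = 2.5200 m
residual clearance needed = 0.0000+0.0600+0.0050 = 0.0650 m
sum ≈ 0.3750+1.5625+2.5200+0.0650 ≈ 4.5225 m = S ✓

v_R_max = 5/2 m/s = 2.5000 m/s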